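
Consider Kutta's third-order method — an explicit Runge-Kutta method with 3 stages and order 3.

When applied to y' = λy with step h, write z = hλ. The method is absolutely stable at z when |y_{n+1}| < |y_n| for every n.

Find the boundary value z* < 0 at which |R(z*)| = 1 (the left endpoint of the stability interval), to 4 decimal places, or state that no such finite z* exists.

With y'=λy (z=hλ):
  order 3, 3-stage ⇒ R(z)=1+z+z^2/2+z^3/6
  (e.g. R(-1.02)=0.32333, |R|=0.32333)

Find x<0 with |R(x)|<1.
x=-1.02: |R|=0.3233
|R(-2.32)|=0.7100 |R(-1.59)|=0.0041 |R(-1.57)|=0.0175
Bisect:
  x_lo=-3.0862 |R|=2.2229  x_hi=-0.1879 |R|=0.8286
  mid=-1.63705 |R|=0.02828 →hi
  mid=-2.36160 |R|=0.76820 →hi
  mid=-2.72388 |R|=1.38243 →lo
  mid=-2.54274 |R|=1.05001 →lo
  mid=-2.45217 |R|=0.90315 →hi
  mid=-2.49746 |R|=0.97504 →hi
  mid=-2.52010 |R|=1.01213 →lo
  mid=-2.50878 |R|=0.99349 →hi
  mid=-2.51444 |R|=1.00279 →lo
  mid=-2.51161 |R|=0.99813 →hi
  ...
  [-2.51285,-2.51267] ⇒ x*=-2.5127
Stable set (-2.5127, 0).

z* = -2.5127.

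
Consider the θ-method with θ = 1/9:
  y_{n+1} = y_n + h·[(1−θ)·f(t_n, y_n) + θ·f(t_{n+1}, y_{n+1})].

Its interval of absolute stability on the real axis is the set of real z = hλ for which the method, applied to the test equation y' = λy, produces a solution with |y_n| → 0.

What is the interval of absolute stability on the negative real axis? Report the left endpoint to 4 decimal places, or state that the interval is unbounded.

z∈(-2.5714,0).

With y'=λy (z=hλ):
  y_{n+1} = y_n + z·[8/9·y_n + 1/9·y_{n+1}] ⇒ (1 − 1/9z)y_{n+1} = (1 + 8/9z)y_n
  R(z) = (1 + 8/9z)/(1 − 1/9z).

Solve |R(x)|<1 on ℝ⁻.
x=-1.19: |R|=0.0510
R=−1: 1+8/9x = −1+1/9x ⇒ -7/9x=2 ⇒ x=2/(-7/9)=-2.5714
Confirm numerically:
  x=-2.081: |R|=0.69019 <1
  x=-1.973: |R|=0.61824 <1
  x=-1.544: |R|=0.31791 <1
  x=-3.043: |R|=1.27410 >1
  x=-2.698: |R|=1.07574 >1
  x=-2.638: |R|=1.04004 >1
Interval (-2.5714, 0).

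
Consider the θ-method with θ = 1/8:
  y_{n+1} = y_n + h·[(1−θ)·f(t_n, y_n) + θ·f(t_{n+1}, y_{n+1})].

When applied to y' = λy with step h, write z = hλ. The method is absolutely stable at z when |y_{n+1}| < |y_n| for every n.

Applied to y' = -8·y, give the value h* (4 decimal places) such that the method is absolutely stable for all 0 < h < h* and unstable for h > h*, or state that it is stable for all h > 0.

Test eqn y'=λy, z=hλ:
  y_{n+1} = y_n + z·[7/8·y_n + 1/8·y_{n+1}] ⇒ (1 − 1/8z)y_{n+1} = (1 + 7/8z)y_n
  so R(z) = (1 + 7/8z)/(1 − 1/8z).

Boundary: |R(x)|=1, x<0.
x=-1.69: |R|=0.3953
R=−1: 1+7/8x = −1+1/8x ⇒ -3/4x=2 ⇒ x=2/(-3/4)=-2.6667
Confirm numerically:
  x=-2.641: |R|=0.98553 <1
  x=-2.118: |R|=0.67464 <1
  x=-1.278: |R|=0.10196 <1
  x=-1.242: |R|=0.07509 <1
  x=-3.181: |R|=1.27600 >1
  x=-2.783: |R|=1.06473 >1
Stable set (-2.6667, 0).

(-2.6667,0); λ=-8 ⇒ h* = (8/3)/8 = 0.3333.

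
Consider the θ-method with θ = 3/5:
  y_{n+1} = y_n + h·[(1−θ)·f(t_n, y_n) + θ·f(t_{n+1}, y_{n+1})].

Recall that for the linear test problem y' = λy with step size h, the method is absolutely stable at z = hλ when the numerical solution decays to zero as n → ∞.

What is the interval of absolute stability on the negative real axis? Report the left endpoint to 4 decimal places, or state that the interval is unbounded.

(−∞, 0) — no finite endpoint.

With y'=λy (z=hλ):
  y_{n+1} = y_n + z·[2/5·y_n + 3/5·y_{n+1}] ⇒ (1 − 3/5z)y_{n+1} = (1 + 2/5z)y_n
  R(z) = (1 + 2/5z)/(1 − 3/5z).

Need |R(x)|<1, x<0.
x=-1.48: |R|=0.2161
x=-2: |R|=0.0909
x=-10: |R|=0.4286
x=-100: |R|=0.6393
θ=3/5≥1/2 ⇒ |1+2/5x|<|1−3/5x| ∀x<0 ⇒ stable on all of ℝ⁻.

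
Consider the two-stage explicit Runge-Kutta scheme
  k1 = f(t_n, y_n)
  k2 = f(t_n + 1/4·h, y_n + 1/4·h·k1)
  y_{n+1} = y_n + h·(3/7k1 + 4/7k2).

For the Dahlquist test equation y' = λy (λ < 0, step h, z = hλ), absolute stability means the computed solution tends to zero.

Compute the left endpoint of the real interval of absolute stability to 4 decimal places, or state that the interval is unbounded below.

z* = -7.0000.

Test eqn y'=λy, z=hλ:
  k1=λy_n ⇒ h·k1=z·y_n;  k2=λ(1+1/4z)y_n ⇒ h·k2=z(1+1/4z)y_n
  y_{n+1}/y_n = 1 + 3/7z + 4/7z(1+1/4z) = 1 + z + 1/7z²
  so R(z) = 1 + z + 1/7z².

Solve |R(x)|<1 on ℝ⁻.
x=-1.49: |R|=0.1728
R=1: x+1/7x²=0 ⇒ x=−7=-7.0000; min R=1−1/(4·1/7)=-0.7500>−1
Confirm numerically:
  x=-4.993: |R|=0.43156 <1
  x=-4.116: |R|=0.69579 <1
  x=-3.330: |R|=0.74587 <1
  x=-7.536: |R|=1.57704 >1
  x=-7.427: |R|=1.45305 >1
Stable set (-7.0000, 0).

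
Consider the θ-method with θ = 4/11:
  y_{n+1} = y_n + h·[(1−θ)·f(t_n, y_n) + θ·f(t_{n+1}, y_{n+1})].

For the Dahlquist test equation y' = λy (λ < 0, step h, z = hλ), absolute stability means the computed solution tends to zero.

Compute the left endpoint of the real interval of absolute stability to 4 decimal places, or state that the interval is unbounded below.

z* = -7.3333.

With y'=λy (z=hλ):
  y_{n+1} = y_n + z·[7/11·y_n + 4/11·y_{n+1}] ⇒ (1 − 4/11z)y_{n+1} = (1 + 7/11z)y_n
  so R(z) = (1 + 7/11z)/(1 − 4/11z).

Boundary: |R(x)|=1, x<0.
x=-1.5: |R|=0.0294
R=−1: 1+7/11x = −1+4/11x ⇒ -3/11x=2 ⇒ x=2/(-3/11)=-7.3333
Confirm numerically:
  x=-4.878: |R|=0.75859 <1
  x=-4.360: |R|=0.68636 <1
  x=-3.859: |R|=0.60573 <1
  x=-7.874: |R|=1.03817 >1
  x=-7.417: |R|=1.00617 >1
So |R|<1 on (-7.3333, 0).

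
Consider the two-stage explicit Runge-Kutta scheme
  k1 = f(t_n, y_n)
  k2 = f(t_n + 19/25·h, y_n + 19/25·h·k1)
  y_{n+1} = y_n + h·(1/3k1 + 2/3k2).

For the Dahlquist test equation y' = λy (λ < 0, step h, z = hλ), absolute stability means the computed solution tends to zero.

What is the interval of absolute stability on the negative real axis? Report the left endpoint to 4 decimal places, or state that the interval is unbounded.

Test eqn y'=λy, z=hλ:
  k1=λy_n ⇒ h·k1=z·y_n;  k2=λ(1+19/25z)y_n ⇒ h·k2=z(1+19/25z)y_n
  y_{n+1}/y_n = 1 + 1/3z + 2/3z(1+19/25z) = 1 + z + 38/75z²
  R(z) = 1 + z + 38/75z².

Find x<0 with |R(x)|<1.
x=-1.15: |R|=0.5201
R=1: x+38/75x²=0 ⇒ x=−75/38=-1.9737; min R=1−1/(4·38/75)=0.5066>−1
Confirm numerically:
  x=-1.276: |R|=0.54894 <1
  x=-1.270: |R|=0.54720 <1
  x=-1.068: |R|=0.50992 <1
  x=-2.526: |R|=1.70688 >1
  x=-2.232: |R|=1.29212 >1
  x=-2.028: |R|=1.05581 >1
Stable set (-1.9737, 0).

(-1.9737, 0).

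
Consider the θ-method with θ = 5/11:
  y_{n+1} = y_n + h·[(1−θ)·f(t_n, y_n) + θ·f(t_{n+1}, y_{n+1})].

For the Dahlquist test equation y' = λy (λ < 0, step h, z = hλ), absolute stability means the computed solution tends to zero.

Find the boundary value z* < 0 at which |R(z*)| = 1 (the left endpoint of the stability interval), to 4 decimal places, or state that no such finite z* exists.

left endpoint -22.0000.

Set f=λy, z=hλ:
  y_{n+1} = y_n + z·[6/11·y_n + 5/11·y_{n+1}] ⇒ (1 − 5/11z)y_{n+1} = (1 + 6/11z)y_n
  so R(z) = (1 + 6/11z)/(1 − 5/11z).

Boundary: |R(x)|=1, x<0.
x=-0.32: |R|=0.7206
R=−1: 1+6/11x = −1+5/11x ⇒ -1/11x=2 ⇒ x=2/(-1/11)=-22.0000
Confirm numerically:
  x=-19.556: |R|=0.97753 <1
  x=-14.622: |R|=0.91228 <1
  x=-11.701: |R|=0.85182 <1
  x=-22.593: |R|=1.00478 >1
  x=-22.309: |R|=1.00252 >1
So |R|<1 on (-22.0000, 0).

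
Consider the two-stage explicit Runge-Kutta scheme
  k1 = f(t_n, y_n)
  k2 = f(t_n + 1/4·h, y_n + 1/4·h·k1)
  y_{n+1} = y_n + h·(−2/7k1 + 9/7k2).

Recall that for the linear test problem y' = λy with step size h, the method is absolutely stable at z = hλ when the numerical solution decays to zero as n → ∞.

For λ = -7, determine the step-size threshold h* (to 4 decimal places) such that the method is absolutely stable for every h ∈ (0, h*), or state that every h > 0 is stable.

With y'=λy (z=hλ):
  k1=λy_n ⇒ h·k1=z·y_n;  k2=λ(1+1/4z)y_n ⇒ h·k2=z(1+1/4z)y_n
  y_{n+1}/y_n = 1 − 2/7z + 9/7z(1+1/4z) = 1 + z + 9/28z²
  R(z) = 1 + z + 9/28z².

Solve |R(x)|<1 on ℝ⁻.
x=-0.99: |R|=0.3250
R=1: x+9/28x²=0 ⇒ x=−28/9=-3.1111; min R=1−1/(4·9/28)=0.2222>−1
Confirm numerically:
  x=-3.017: |R|=0.90874 <1
  x=-1.791: |R|=0.24004 <1
  x=-1.320: |R|=0.24006 <1
  x=-3.609: |R|=1.57757 >1
  x=-3.467: |R|=1.39660 >1
So |R|<1 on (-3.1111, 0).

(-3.1111,0); λ=-7 ⇒ h* = (28/9)/7 = 0.4444.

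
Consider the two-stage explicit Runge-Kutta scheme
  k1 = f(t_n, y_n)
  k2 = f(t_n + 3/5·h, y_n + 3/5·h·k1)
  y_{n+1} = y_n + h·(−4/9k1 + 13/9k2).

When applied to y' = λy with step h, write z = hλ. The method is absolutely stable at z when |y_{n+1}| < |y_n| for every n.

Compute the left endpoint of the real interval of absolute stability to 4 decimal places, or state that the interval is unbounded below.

Set f=λy, z=hλ:
  k1=λy_n ⇒ h·k1=z·y_n;  k2=λ(1+3/5z)y_n ⇒ h·k2=z(1+3/5z)y_n
  y_{n+1}/y_n = 1 − 4/9z + 13/9z(1+3/5z) = 1 + z + 13/15z²
  so R(z) = 1 + z + 13/15z².

Solve |R(x)|<1 on ℝ⁻.
x=-0.84: |R|=0.7715
R=1: x+13/15x²=0 ⇒ x=−15/13=-1.1538; min R=1−1/(4·13/15)=0.7115>−1
Confirm numerically:
  x=-1.102: |R|=0.95048 <1
  x=-1.076: |R|=0.92741 <1
  x=-1.018: |R|=0.88015 <1
  x=-0.555: |R|=0.71196 <1
  x=-1.683: |R|=1.77182 >1
  x=-1.478: |R|=1.41522 >1
  x=-1.472: |R|=1.40588 >1
So |R|<1 on (-1.1538, 0).

z* = -1.1538.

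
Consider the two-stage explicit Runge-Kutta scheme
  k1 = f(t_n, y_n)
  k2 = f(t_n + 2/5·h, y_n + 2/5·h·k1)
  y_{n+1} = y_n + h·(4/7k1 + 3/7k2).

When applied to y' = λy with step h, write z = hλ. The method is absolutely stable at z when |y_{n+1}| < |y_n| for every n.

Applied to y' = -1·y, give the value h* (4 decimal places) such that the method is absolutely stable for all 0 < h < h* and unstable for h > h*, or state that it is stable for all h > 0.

With y'=λy (z=hλ):
  k1=λy_n ⇒ h·k1=z·y_n;  k2=λ(1+2/5z)y_n ⇒ h·k2=z(1+2/5z)y_n
  y_{n+1}/y_n = 1 + 4/7z + 3/7z(1+2/5z) = 1 + z + 6/35z²
  ⇒ R(z) = 1 + z + 6/35z².

Solve |R(x)|<1 on ℝ⁻.
x=-1.21: |R|=0.0410
R=1: x+6/35x²=0 ⇒ x=−35/6=-5.8333; min R=1−1/(4·6/35)=-0.4583>−1
Confirm numerically:
  x=-4.021: |R|=0.24927 <1
  x=-3.108: |R|=0.45206 <1
  x=-2.853: |R|=0.45764 <1
  x=-6.380: |R|=1.59790 >1
  x=-6.347: |R|=1.55890 >1
  x=-6.281: |R|=1.48202 >1
Interval (-5.8333, 0).

(-5.8333,0); λ=-1 ⇒ h* = (35/6)/1 = 5.8333.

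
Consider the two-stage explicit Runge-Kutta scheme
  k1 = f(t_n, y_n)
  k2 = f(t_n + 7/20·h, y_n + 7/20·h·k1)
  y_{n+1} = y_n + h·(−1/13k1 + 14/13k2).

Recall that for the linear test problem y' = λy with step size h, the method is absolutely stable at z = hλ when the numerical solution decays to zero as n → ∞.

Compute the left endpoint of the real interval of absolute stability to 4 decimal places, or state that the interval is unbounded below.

On y'=λy, z=hλ:
  k1=λy_n ⇒ h·k1=z·y_n;  k2=λ(1+7/20z)y_n ⇒ h·k2=z(1+7/20z)y_n
  y_{n+1}/y_n = 1 − 1/13z + 14/13z(1+7/20z) = 1 + z + 49/130z²
  R(z) = 1 + z + 49/130z².

Boundary: |R(x)|=1, x<0.
x=-0.92: |R|=0.3990
R=1: x+49/130x²=0 ⇒ x=−130/49=-2.6531; min R=1−1/(4·49/130)=0.3367>−1
Confirm numerically:
  x=-2.517: |R|=0.87092 <1
  x=-1.767: |R|=0.40986 <1
  x=-1.255: |R|=0.33866 <1
  x=-1.071: |R|=0.36135 <1
  x=-2.979: |R|=1.36598 >1
  x=-2.954: |R|=1.33507 >1
Interval (-2.6531, 0).

z* = -2.6531.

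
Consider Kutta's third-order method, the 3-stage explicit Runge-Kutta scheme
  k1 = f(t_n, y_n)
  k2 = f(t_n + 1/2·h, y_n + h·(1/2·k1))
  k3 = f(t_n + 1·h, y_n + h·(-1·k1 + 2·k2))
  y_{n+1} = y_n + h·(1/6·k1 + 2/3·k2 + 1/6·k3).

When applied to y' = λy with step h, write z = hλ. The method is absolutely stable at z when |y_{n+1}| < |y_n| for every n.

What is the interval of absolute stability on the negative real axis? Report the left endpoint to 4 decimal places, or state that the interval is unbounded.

With y'=λy (z=hλ):
  order 3, 3-stage ⇒ R(z)=1+z+z^2/2+z^3/6
  (e.g. R(-1.36)=0.14556, |R|=0.14556)

Boundary: |R(x)|=1, x<0.
x=-1.36: |R|=0.1456
|R(-2.73)|=1.3946 |R(-2.35)|=0.7517 |R(-0.66)|=0.5099
Bisect:
  x_lo=-3.3106 |R|=2.8780  x_hi=-0.1957 |R|=0.8222
  mid=-1.75318 |R|=0.11447 →hi
  mid=-2.53190 |R|=1.03178 →lo
  mid=-2.14254 |R|=0.48652 →hi
  mid=-2.33722 |R|=0.73381 →hi
  mid=-2.43456 |R|=0.87600 →hi
  mid=-2.48323 |R|=0.95213 →hi
  mid=-2.50757 |R|=0.99151 →hi
  ...
  [-2.51289,-2.51270] ⇒ x*=-2.5127
Stable set (-2.5127, 0).

z∈(-2.5127,0).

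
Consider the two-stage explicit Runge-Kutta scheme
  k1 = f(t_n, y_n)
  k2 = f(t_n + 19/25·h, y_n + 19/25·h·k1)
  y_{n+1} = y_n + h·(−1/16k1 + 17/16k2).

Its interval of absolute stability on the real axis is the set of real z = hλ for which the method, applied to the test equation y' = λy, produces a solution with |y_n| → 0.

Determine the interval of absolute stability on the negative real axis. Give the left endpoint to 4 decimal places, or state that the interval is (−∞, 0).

z∈(-1.2384,0).

With y'=λy (z=hλ):
  k1=λy_n ⇒ h·k1=z·y_n;  k2=λ(1+19/25z)y_n ⇒ h·k2=z(1+19/25z)y_n
  y_{n+1}/y_n = 1 − 1/16z + 17/16z(1+19/25z) = 1 + z + 323/400z²
  so R(z) = 1 + z + 323/400z².

Need |R(x)|<1, x<0.
x=-1.17: |R|=0.9354
R=1: x+323/400x²=0 ⇒ x=−400/323=-1.2384; min R=1−1/(4·323/400)=0.6904>−1
Confirm numerically:
  x=-1.051: |R|=0.84097 <1
  x=-1.049: |R|=0.83957 <1
  x=-0.572: |R|=0.69220 <1
  x=-0.558: |R|=0.69343 <1
  x=-1.827: |R|=1.86838 >1
  x=-1.617: |R|=1.49436 >1
  x=-1.390: |R|=1.17017 >1
So |R|<1 on (-1.2384, 0).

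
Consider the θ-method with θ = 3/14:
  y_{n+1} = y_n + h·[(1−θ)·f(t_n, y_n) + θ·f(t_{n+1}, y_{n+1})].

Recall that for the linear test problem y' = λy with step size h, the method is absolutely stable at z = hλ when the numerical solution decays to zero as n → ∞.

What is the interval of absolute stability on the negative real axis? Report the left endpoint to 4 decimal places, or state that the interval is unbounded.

Test eqn y'=λy, z=hλ:
  y_{n+1} = y_n + z·[11/14·y_n + 3/14·y_{n+1}] ⇒ (1 − 3/14z)y_{n+1} = (1 + 11/14z)y_n
  so R(z) = (1 + 11/14z)/(1 − 3/14z).

Boundary: |R(x)|=1, x<0.
x=-0.33: |R|=0.6918
R=−1: 1+11/14x = −1+3/14x ⇒ -4/7x=2 ⇒ x=2/(-4/7)=-3.5000
Confirm numerically:
  x=-3.320: |R|=0.93990 <1
  x=-3.043: |R|=0.84193 <1
  x=-2.853: |R|=0.77056 <1
  x=-3.988: |R|=1.15036 >1
  x=-3.837: |R|=1.10568 >1
  x=-3.790: |R|=1.09145 >1
Interval (-3.5000, 0).

z∈(-3.5000,0).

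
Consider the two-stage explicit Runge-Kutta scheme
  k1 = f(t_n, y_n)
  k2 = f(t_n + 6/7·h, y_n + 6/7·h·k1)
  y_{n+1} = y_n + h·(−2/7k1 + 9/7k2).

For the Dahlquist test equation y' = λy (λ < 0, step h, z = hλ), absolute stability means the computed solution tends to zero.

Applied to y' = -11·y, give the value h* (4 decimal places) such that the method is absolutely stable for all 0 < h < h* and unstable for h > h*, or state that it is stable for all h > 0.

Test eqn y'=λy, z=hλ:
  k1=λy_n ⇒ h·k1=z·y_n;  k2=λ(1+6/7z)y_n ⇒ h·k2=z(1+6/7z)y_n
  y_{n+1}/y_n = 1 − 2/7z + 9/7z(1+6/7z) = 1 + z + 54/49z²
  ⇒ R(z) = 1 + z + 54/49z².

Solve |R(x)|<1 on ℝ⁻.
x=-1.04: |R|=1.1520
R=1: x+54/49x²=0 ⇒ x=−49/54=-0.9074; min R=1−1/(4·54/49)=0.7731>−1
Confirm numerically:
  x=-0.835: |R|=0.93337 <1
  x=-0.804: |R|=0.90838 <1
  x=-0.707: |R|=0.84385 <1
  x=-0.504: |R|=0.77594 <1
  x=-1.202: |R|=1.39023 >1
  x=-1.118: |R|=1.25947 >1
  x=-0.947: |R|=1.04132 >1
So |R|<1 on (-0.9074, 0).

(-0.9074,0); λ=-11 ⇒ h* = (49/54)/11 = 0.0825.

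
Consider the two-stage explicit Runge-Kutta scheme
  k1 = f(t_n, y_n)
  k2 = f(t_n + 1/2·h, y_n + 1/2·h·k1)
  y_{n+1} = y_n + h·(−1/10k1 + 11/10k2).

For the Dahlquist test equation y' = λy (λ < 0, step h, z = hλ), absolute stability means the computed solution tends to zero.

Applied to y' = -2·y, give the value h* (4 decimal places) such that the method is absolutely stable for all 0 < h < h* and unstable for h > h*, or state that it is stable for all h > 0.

With y'=λy (z=hλ):
  k1=λy_n ⇒ h·k1=z·y_n;  k2=λ(1+1/2z)y_n ⇒ h·k2=z(1+1/2z)y_n
  y_{n+1}/y_n = 1 − 1/10z + 11/10z(1+1/2z) = 1 + z + 11/20z²
  ⇒ R(z) = 1 + z + 11/20z².

Need |R(x)|<1, x<0.
x=-1.63: |R|=0.8313
R=1: x+11/20x²=0 ⇒ x=−20/11=-1.8182; min R=1−1/(4·11/20)=0.5455>−1
Confirm numerically:
  x=-1.695: |R|=0.88516 <1
  x=-1.414: |R|=0.68567 <1
  x=-1.234: |R|=0.60352 <1
  x=-1.993: |R|=1.19163 >1
  x=-1.845: |R|=1.02721 >1
So |R|<1 on (-1.8182, 0).

(-1.8182,0); λ=-2 ⇒ h* = (20/11)/2 = 0.9091.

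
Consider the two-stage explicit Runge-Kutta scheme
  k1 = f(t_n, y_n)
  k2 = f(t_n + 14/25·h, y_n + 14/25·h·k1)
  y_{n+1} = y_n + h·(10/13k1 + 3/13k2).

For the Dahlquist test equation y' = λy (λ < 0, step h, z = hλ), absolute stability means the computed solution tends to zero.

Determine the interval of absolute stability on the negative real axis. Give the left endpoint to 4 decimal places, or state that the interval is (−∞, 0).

Test eqn y'=λy, z=hλ:
  k1=λy_n ⇒ h·k1=z·y_n;  k2=λ(1+14/25z)y_n ⇒ h·k2=z(1+14/25z)y_n
  y_{n+1}/y_n = 1 + 10/13z + 3/13z(1+14/25z) = 1 + z + 42/325z²
  so R(z) = 1 + z + 42/325z².

Find x<0 with |R(x)|<1.
x=-0.7: |R|=0.3633
R=1: x+42/325x²=0 ⇒ x=−325/42=-7.7381; min R=1−1/(4·42/325)=-0.9345>−1
Confirm numerically:
  x=-6.984: |R|=0.31939 <1
  x=-6.856: |R|=0.21846 <1
  x=-6.100: |R|=0.29132 <1
  x=-3.248: |R|=0.88468 <1
  x=-8.044: |R|=1.31800 >1
  x=-7.869: |R|=1.13312 >1
  x=-7.834: |R|=1.09709 >1
So |R|<1 on (-7.7381, 0).

z∈(-7.7381,0).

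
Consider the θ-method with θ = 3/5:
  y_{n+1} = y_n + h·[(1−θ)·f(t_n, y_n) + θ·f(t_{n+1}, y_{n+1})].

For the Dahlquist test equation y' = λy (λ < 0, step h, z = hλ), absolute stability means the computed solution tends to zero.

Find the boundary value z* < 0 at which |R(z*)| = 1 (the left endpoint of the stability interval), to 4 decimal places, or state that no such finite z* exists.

Set f=λy, z=hλ:
  y_{n+1} = y_n + z·[2/5·y_n + 3/5·y_{n+1}] ⇒ (1 − 3/5z)y_{n+1} = (1 + 2/5z)y_n
  so R(z) = (1 + 2/5z)/(1 − 3/5z).

Solve |R(x)|<1 on ℝ⁻.
x=-1.65: |R|=0.1709
x=-2: |R|=0.0909
x=-10: |R|=0.4286
x=-100: |R|=0.6393
θ=3/5≥1/2 ⇒ |1+2/5x|<|1−3/5x| ∀x<0 ⇒ stable on all of ℝ⁻.

interval (−∞, 0).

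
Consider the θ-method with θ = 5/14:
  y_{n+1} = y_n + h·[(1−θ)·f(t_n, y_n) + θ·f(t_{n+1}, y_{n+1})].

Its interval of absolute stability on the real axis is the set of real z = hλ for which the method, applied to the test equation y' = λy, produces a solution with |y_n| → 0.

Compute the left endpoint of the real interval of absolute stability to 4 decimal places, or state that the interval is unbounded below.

On y'=λy, z=hλ:
  y_{n+1} = y_n + z·[9/14·y_n + 5/14·y_{n+1}] ⇒ (1 − 5/14z)y_{n+1} = (1 + 9/14z)y_n
  R(z) = (1 + 9/14z)/(1 − 5/14z).

Solve |R(x)|<1 on ℝ⁻.
x=-0.57: |R|=0.5264
R=−1: 1+9/14x = −1+5/14x ⇒ -2/7x=2 ⇒ x=2/(-2/7)=-7.0000
Confirm numerically:
  x=-6.687: |R|=0.97361 <1
  x=-5.431: |R|=0.84750 <1
  x=-5.298: |R|=0.83186 <1
  x=-3.446: |R|=0.54480 <1
  x=-7.594: |R|=1.04572 >1
  x=-7.559: |R|=1.04317 >1
  x=-7.205: |R|=1.01639 >1
Interval (-7.0000, 0).

left endpoint -7.0000.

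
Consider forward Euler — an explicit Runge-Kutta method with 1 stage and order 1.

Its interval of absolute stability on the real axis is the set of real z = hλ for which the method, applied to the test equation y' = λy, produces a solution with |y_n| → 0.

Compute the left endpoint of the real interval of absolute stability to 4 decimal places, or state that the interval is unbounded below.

left endpoint -2.0000.

Set f=λy, z=hλ:
  order 1, 1-stage ⇒ R(z)=1+z
  (e.g. R(-1.26)=-0.26000, |R|=0.26000)

Boundary: |R(x)|=1, x<0.
x=-1.26: |R|=0.2600
|R(-2.28)|=1.2800 |R(-1.73)|=0.7300 |R(-1.56)|=0.5600
Bisect:
  x_lo=-2.7781 |R|=1.7781  x_hi=-0.1275 |R|=0.8725
  mid=-1.45277 |R|=0.45277 →hi
  mid=-2.11543 |R|=1.11543 →lo
  mid=-1.78410 |R|=0.78410 →hi
  mid=-1.94976 |R|=0.94976 →hi
  mid=-2.03259 |R|=1.03259 →lo
  mid=-1.99118 |R|=0.99118 →hi
  mid=-2.01189 |R|=1.01189 →lo
  ...
  [-2.00008,-1.99991] ⇒ x*=-2.0000
Interval (-2.0000, 0).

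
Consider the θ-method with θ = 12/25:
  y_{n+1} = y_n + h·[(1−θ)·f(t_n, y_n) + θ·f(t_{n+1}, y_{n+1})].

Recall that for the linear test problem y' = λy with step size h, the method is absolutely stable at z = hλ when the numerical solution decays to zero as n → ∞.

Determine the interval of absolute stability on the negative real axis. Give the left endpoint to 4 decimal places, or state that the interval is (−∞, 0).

z∈(-50.0000,0).

Set f=λy, z=hλ:
  y_{n+1} = y_n + z·[13/25·y_n + 12/25·y_{n+1}] ⇒ (1 − 12/25z)y_{n+1} = (1 + 13/25z)y_n
  R(z) = (1 + 13/25z)/(1 − 12/25z).

Need |R(x)|<1, x<0.
x=-0.94: |R|=0.3523
R=−1: 1+13/25x = −1+12/25x ⇒ -1/25x=2 ⇒ x=2/(-1/25)=-50.0000
Confirm numerically:
  x=-42.145: |R|=0.98520 <1
  x=-42.063: |R|=0.98502 <1
  x=-20.278: |R|=0.88924 <1
  x=-50.551: |R|=1.00087 >1
  x=-50.375: |R|=1.00060 >1
  x=-50.349: |R|=1.00055 >1
Interval (-50.0000, 0).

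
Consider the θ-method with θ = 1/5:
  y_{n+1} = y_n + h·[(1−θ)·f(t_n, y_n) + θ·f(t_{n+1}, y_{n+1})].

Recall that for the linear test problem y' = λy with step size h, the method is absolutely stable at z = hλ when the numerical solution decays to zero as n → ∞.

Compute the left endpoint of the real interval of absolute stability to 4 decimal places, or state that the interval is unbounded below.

left endpoint -3.3333.

With y'=λy (z=hλ):
  y_{n+1} = y_n + z·[4/5·y_n + 1/5·y_{n+1}] ⇒ (1 − 1/5z)y_{n+1} = (1 + 4/5z)y_n
  Hence R(z) = (1 + 4/5z)/(1 − 1/5z).

Find x<0 with |R(x)|<1.
x=-1.64: |R|=0.2349
R=−1: 1+4/5x = −1+1/5x ⇒ -3/5x=2 ⇒ x=2/(-3/5)=-3.3333
Confirm numerically:
  x=-3.200: |R|=0.95122 <1
  x=-2.488: |R|=0.66132 <1
  x=-1.885: |R|=0.36892 <1
  x=-3.926: |R|=1.19919 >1
  x=-3.878: |R|=1.18405 >1
Stable set (-3.3333, 0).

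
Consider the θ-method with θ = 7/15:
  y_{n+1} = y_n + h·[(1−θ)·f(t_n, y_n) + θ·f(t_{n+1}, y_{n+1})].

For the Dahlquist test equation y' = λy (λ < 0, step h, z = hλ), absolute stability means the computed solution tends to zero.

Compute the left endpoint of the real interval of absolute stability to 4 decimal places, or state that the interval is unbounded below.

With y'=λy (z=hλ):
  y_{n+1} = y_n + z·[8/15·y_n + 7/15·y_{n+1}] ⇒ (1 − 7/15z)y_{n+1} = (1 + 8/15z)y_n
  so R(z) = (1 + 8/15z)/(1 − 7/15z).

Find x<0 with |R(x)|<1.
x=-0.4: |R|=0.6629
R=−1: 1+8/15x = −1+7/15x ⇒ -1/15x=2 ⇒ x=2/(-1/15)=-30.0000
Confirm numerically:
  x=-29.617: |R|=0.99828 <1
  x=-26.995: |R|=0.98527 <1
  x=-22.990: |R|=0.96015 <1
  x=-12.619: |R|=0.83180 <1
  x=-30.301: |R|=1.00133 >1
  x=-30.174: |R|=1.00077 >1
  x=-30.155: |R|=1.00069 >1
So |R|<1 on (-30.0000, 0).

left endpoint -30.0000.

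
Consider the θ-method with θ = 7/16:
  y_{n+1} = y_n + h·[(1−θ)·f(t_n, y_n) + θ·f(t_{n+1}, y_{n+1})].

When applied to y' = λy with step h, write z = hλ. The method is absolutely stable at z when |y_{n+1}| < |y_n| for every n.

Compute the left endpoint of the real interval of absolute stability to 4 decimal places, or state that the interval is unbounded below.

Set f=λy, z=hλ:
  y_{n+1} = y_n + z·[9/16·y_n + 7/16·y_{n+1}] ⇒ (1 − 7/16z)y_{n+1} = (1 + 9/16z)y_n
  ⇒ R(z) = (1 + 9/16z)/(1 − 7/16z).

Need |R(x)|<1, x<0.
x=-0.41: |R|=0.6524
R=−1: 1+9/16x = −1+7/16x ⇒ -1/8x=2 ⇒ x=2/(-1/8)=-16.0000
Confirm numerically:
  x=-13.318: |R|=0.95089 <1
  x=-11.121: |R|=0.89602 <1
  x=-10.592: |R|=0.88001 <1
  x=-16.513: |R|=1.00780 >1
  x=-16.414: |R|=1.00633 >1
So |R|<1 on (-16.0000, 0).

z* = -16.0000.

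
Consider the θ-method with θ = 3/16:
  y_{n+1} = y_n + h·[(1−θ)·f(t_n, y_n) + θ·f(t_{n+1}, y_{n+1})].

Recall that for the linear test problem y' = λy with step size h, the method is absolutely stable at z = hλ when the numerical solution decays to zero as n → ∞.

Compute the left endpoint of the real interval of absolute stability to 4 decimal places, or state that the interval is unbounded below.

Test eqn y'=λy, z=hλ:
  y_{n+1} = y_n + z·[13/16·y_n + 3/16·y_{n+1}] ⇒ (1 − 3/16z)y_{n+1} = (1 + 13/16z)y_n
  so R(z) = (1 + 13/16z)/(1 − 3/16z).

Boundary: |R(x)|=1, x<0.
x=-1.76: |R|=0.3233
R=−1: 1+13/16x = −1+3/16x ⇒ -5/8x=2 ⇒ x=2/(-5/8)=-3.2000
Confirm numerically:
  x=-2.736: |R|=0.80833 <1
  x=-2.645: |R|=0.76812 <1
  x=-2.262: |R|=0.58834 <1
  x=-2.055: |R|=0.48342 <1
  x=-3.776: |R|=1.21077 >1
  x=-3.519: |R|=1.12012 >1
Interval (-3.2000, 0).

left endpoint -3.2000.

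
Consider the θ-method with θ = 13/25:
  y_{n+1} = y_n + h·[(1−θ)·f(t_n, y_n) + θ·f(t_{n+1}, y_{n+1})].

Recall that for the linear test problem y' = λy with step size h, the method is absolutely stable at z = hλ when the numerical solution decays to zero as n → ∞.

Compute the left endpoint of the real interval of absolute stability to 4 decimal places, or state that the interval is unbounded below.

unbounded; (−∞, 0).

Set f=λy, z=hλ:
  y_{n+1} = y_n + z·[12/25·y_n + 13/25·y_{n+1}] ⇒ (1 − 13/25z)y_{n+1} = (1 + 12/25z)y_n
  so R(z) = (1 + 12/25z)/(1 − 13/25z).

Need |R(x)|<1, x<0.
x=-0.36: |R|=0.6968
x=-2: |R|=0.0196
x=-10: |R|=0.6129
x=-100: |R|=0.8868
θ=13/25≥1/2 ⇒ |1+12/25x|<|1−13/25x| ∀x<0 ⇒ unbounded interval.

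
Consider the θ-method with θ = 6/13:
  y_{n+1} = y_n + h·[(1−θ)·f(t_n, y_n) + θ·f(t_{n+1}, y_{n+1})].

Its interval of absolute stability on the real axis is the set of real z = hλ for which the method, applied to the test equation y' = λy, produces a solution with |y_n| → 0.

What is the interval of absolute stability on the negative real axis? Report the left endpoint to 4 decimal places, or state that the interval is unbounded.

Set f=λy, z=hλ:
  y_{n+1} = y_n + z·[7/13·y_n + 6/13·y_{n+1}] ⇒ (1 − 6/13z)y_{n+1} = (1 + 7/13z)y_n
  so R(z) = (1 + 7/13z)/(1 − 6/13z).

Boundary: |R(x)|=1, x<0.
x=-1.55: |R|=0.0964
R=−1: 1+7/13x = −1+6/13x ⇒ -1/13x=2 ⇒ x=2/(-1/13)=-26.0000
Confirm numerically:
  x=-19.296: |R|=0.94794 <1
  x=-19.012: |R|=0.94501 <1
  x=-16.810: |R|=0.91929 <1
  x=-10.903: |R|=0.80748 <1
  x=-26.193: |R|=1.00113 >1
  x=-26.067: |R|=1.00040 >1
Stable set (-26.0000, 0).

z∈(-26.0000,0).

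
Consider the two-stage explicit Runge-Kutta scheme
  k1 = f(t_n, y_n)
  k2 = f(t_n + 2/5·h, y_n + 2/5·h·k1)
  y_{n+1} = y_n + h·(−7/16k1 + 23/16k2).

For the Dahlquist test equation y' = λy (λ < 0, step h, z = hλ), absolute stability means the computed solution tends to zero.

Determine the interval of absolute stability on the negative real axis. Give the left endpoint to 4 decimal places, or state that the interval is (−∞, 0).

(-1.7391, 0).

With y'=λy (z=hλ):
  k1=λy_n ⇒ h·k1=z·y_n;  k2=λ(1+2/5z)y_n ⇒ h·k2=z(1+2/5z)y_n
  y_{n+1}/y_n = 1 − 7/16z + 23/16z(1+2/5z) = 1 + z + 23/40z²
  so R(z) = 1 + z + 23/40z².

Need |R(x)|<1, x<0.
x=-1.62: |R|=0.8890
R=1: x+23/40x²=0 ⇒ x=−40/23=-1.7391; min R=1−1/(4·23/40)=0.5652>−1
Confirm numerically:
  x=-1.403: |R|=0.72884 <1
  x=-1.311: |R|=0.67726 <1
  x=-1.126: |R|=0.60303 <1
  x=-0.938: |R|=0.56791 <1
  x=-2.134: |R|=1.48452 >1
  x=-1.976: |R|=1.26913 >1
So |R|<1 on (-1.7391, 0).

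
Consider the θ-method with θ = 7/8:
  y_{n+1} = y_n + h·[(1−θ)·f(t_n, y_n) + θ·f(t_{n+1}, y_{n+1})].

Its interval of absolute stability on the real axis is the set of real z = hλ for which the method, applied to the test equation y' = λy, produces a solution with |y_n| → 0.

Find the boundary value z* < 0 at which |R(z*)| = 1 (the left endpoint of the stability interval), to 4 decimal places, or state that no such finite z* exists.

interval (−∞, 0).

Test eqn y'=λy, z=hλ:
  y_{n+1} = y_n + z·[1/8·y_n + 7/8·y_{n+1}] ⇒ (1 − 7/8z)y_{n+1} = (1 + 1/8z)y_n
  Hence R(z) = (1 + 1/8z)/(1 − 7/8z).

Need |R(x)|<1, x<0.
x=-1.57: |R|=0.3386
x=-2: |R|=0.2727
x=-10: |R|=0.0256
x=-100: |R|=0.1299
θ=7/8≥1/2 ⇒ |1+1/8x|<|1−7/8x| ∀x<0 ⇒ unbounded interval.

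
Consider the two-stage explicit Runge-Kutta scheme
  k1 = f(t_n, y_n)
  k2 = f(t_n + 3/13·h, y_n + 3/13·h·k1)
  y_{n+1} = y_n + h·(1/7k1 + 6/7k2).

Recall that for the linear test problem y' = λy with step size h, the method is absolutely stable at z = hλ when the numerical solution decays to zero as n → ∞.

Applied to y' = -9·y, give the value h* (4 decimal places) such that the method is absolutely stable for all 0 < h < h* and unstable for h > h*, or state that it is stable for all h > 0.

(-5.0556,0); λ=-9 ⇒ h* = (91/18)/9 = 0.5617.

Test eqn y'=λy, z=hλ:
  k1=λy_n ⇒ h·k1=z·y_n;  k2=λ(1+3/13z)y_n ⇒ h·k2=z(1+3/13z)y_n
  y_{n+1}/y_n = 1 + 1/7z + 6/7z(1+3/13z) = 1 + z + 18/91z²
  so R(z) = 1 + z + 18/91z².

Find x<0 with |R(x)|<1.
x=-1.18: |R|=0.0954
R=1: x+18/91x²=0 ⇒ x=−91/18=-5.0556; min R=1−1/(4·18/91)=-0.2639>−1
Confirm numerically:
  x=-4.904: |R|=0.85299 <1
  x=-3.533: |R|=0.06402 <1
  x=-3.283: |R|=0.15107 <1
  x=-2.642: |R|=0.26131 <1
  x=-5.650: |R|=1.66434 >1
  x=-5.435: |R|=1.40792 >1
  x=-5.384: |R|=1.34978 >1
Interval (-5.0556, 0).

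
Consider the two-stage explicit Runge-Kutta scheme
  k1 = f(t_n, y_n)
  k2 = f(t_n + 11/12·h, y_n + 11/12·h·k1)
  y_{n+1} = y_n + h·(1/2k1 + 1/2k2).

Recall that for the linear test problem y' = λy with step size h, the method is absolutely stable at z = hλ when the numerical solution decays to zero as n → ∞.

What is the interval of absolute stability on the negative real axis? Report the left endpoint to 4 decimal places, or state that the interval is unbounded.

(-2.1818, 0).

Test eqn y'=λy, z=hλ:
  k1=λy_n ⇒ h·k1=z·y_n;  k2=λ(1+11/12z)y_n ⇒ h·k2=z(1+11/12z)y_n
  y_{n+1}/y_n = 1 + 1/2z + 1/2z(1+11/12z) = 1 + z + 11/24z²
  so R(z) = 1 + z + 11/24z².

Find x<0 with |R(x)|<1.
x=-0.87: |R|=0.4769
R=1: x+11/24x²=0 ⇒ x=−24/11=-2.1818; min R=1−1/(4·11/24)=0.4545>−1
Confirm numerically:
  x=-2.059: |R|=0.88410 <1
  x=-1.992: |R|=0.82670 <1
  x=-1.073: |R|=0.45469 <1
  x=-2.748: |R|=1.71311 >1
  x=-2.420: |R|=1.26418 >1
Stable set (-2.1818, 0).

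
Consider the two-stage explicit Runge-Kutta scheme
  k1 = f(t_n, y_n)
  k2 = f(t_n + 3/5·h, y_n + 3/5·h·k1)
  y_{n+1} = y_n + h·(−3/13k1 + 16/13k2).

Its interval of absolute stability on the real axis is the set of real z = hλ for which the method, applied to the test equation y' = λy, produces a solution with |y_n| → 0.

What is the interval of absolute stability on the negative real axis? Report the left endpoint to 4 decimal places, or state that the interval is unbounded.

With y'=λy (z=hλ):
  k1=λy_n ⇒ h·k1=z·y_n;  k2=λ(1+3/5z)y_n ⇒ h·k2=z(1+3/5z)y_n
  y_{n+1}/y_n = 1 − 3/13z + 16/13z(1+3/5z) = 1 + z + 48/65z²
  R(z) = 1 + z + 48/65z².

Solve |R(x)|<1 on ℝ⁻.
x=-0.52: |R|=0.6797
R=1: x+48/65x²=0 ⇒ x=−65/48=-1.3542; min R=1−1/(4·48/65)=0.6615>−1
Confirm numerically:
  x=-1.097: |R|=0.79167 <1
  x=-1.013: |R|=0.74479 <1
  x=-0.972: |R|=0.72569 <1
  x=-1.915: |R|=1.79310 >1
  x=-1.625: |R|=1.32500 >1
  x=-1.470: |R|=1.12574 >1
Interval (-1.3542, 0).

(-1.3542, 0).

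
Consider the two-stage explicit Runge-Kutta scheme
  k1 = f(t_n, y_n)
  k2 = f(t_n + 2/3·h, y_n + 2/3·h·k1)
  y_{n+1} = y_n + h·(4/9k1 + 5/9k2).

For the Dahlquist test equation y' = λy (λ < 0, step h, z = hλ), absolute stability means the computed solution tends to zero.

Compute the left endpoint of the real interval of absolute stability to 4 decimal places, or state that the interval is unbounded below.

With y'=λy (z=hλ):
  k1=λy_n ⇒ h·k1=z·y_n;  k2=λ(1+2/3z)y_n ⇒ h·k2=z(1+2/3z)y_n
  y_{n+1}/y_n = 1 + 4/9z + 5/9z(1+2/3z) = 1 + z + 10/27z²
  Hence R(z) = 1 + z + 10/27z².

Find x<0 with |R(x)|<1.
x=-0.56: |R|=0.5561
R=1: x+10/27x²=0 ⇒ x=−27/10=-2.7000; min R=1−1/(4·10/27)=0.3250>−1
Confirm numerically:
  x=-2.335: |R|=0.68434 <1
  x=-1.816: |R|=0.40543 <1
  x=-1.475: |R|=0.33079 <1
  x=-3.175: |R|=1.55856 >1
  x=-2.743: |R|=1.04368 >1
  x=-2.725: |R|=1.02523 >1
Interval (-2.7000, 0).

z* = -2.7000.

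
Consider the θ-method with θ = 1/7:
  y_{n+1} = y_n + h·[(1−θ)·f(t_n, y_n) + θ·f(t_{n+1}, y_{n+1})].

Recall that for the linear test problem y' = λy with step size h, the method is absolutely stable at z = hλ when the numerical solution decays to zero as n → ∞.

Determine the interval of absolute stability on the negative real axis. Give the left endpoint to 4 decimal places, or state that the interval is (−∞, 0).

z∈(-2.8000,0).

Set f=λy, z=hλ:
  y_{n+1} = y_n + z·[6/7·y_n + 1/7·y_{n+1}] ⇒ (1 − 1/7z)y_{n+1} = (1 + 6/7z)y_n
  so R(z) = (1 + 6/7z)/(1 − 1/7z).

Solve |R(x)|<1 on ℝ⁻.
x=-1.5: |R|=0.2353
R=−1: 1+6/7x = −1+1/7x ⇒ -5/7x=2 ⇒ x=2/(-5/7)=-2.8000
Confirm numerically:
  x=-1.646: |R|=0.33264 <1
  x=-1.516: |R|=0.24612 <1
  x=-1.150: |R|=0.01227 <1
  x=-3.040: |R|=1.11952 >1
  x=-2.942: |R|=1.07141 >1
Interval (-2.8000, 0).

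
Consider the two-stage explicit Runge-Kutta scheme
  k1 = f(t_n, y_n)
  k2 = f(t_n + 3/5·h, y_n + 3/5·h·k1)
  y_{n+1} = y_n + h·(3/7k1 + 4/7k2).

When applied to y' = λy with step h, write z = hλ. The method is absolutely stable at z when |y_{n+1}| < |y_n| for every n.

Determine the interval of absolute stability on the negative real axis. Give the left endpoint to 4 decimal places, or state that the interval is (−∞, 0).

Test eqn y'=λy, z=hλ:
  k1=λy_n ⇒ h·k1=z·y_n;  k2=λ(1+3/5z)y_n ⇒ h·k2=z(1+3/5z)y_n
  y_{n+1}/y_n = 1 + 3/7z + 4/7z(1+3/5z) = 1 + z + 12/35z²
  R(z) = 1 + z + 12/35z².

Need |R(x)|<1, x<0.
x=-0.35: |R|=0.6920
R=1: x+12/35x²=0 ⇒ x=−35/12=-2.9167; min R=1−1/(4·12/35)=0.2708>−1
Confirm numerically:
  x=-2.809: |R|=0.89631 <1
  x=-2.215: |R|=0.46713 <1
  x=-1.173: |R|=0.29875 <1
  x=-3.384: |R|=1.54221 >1
  x=-3.381: |R|=1.53826 >1
So |R|<1 on (-2.9167, 0).

z∈(-2.9167,0).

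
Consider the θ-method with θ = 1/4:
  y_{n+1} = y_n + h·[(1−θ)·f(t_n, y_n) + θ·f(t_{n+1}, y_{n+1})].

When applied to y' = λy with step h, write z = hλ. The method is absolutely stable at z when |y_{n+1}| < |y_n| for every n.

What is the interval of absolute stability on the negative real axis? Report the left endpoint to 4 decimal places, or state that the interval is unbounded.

Test eqn y'=λy, z=hλ:
  y_{n+1} = y_n + z·[3/4·y_n + 1/4·y_{n+1}] ⇒ (1 − 1/4z)y_{n+1} = (1 + 3/4z)y_n
  R(z) = (1 + 3/4z)/(1 − 1/4z).

Need |R(x)|<1, x<0.
x=-0.97: |R|=0.2193
R=−1: 1+3/4x = −1+1/4x ⇒ -1/2x=2 ⇒ x=2/(-1/2)=-4.0000
Confirm numerically:
  x=-3.308: |R|=0.81062 <1
  x=-2.959: |R|=0.70082 <1
  x=-2.772: |R|=0.63733 <1
  x=-4.230: |R|=1.05589 >1
  x=-4.119: |R|=1.02931 >1
Stable set (-4.0000, 0).

(-4.0000, 0).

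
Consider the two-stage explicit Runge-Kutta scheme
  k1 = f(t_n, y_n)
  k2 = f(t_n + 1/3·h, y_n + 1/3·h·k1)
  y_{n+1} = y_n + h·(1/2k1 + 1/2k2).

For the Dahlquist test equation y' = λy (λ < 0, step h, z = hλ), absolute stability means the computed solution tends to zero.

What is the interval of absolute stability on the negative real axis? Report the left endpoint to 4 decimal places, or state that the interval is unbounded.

With y'=λy (z=hλ):
  k1=λy_n ⇒ h·k1=z·y_n;  k2=λ(1+1/3z)y_n ⇒ h·k2=z(1+1/3z)y_n
  y_{n+1}/y_n = 1 + 1/2z + 1/2z(1+1/3z) = 1 + z + 1/6z²
  so R(z) = 1 + z + 1/6z².

Boundary: |R(x)|=1, x<0.
x=-1.08: |R|=0.1144
R=1: x+1/6x²=0 ⇒ x=−6=-6.0000; min R=1−1/(4·1/6)=-0.5000>−1
Confirm numerically:
  x=-4.868: |R|=0.08157 <1
  x=-3.474: |R|=0.46255 <1
  x=-3.215: |R|=0.49230 <1
  x=-6.404: |R|=1.43120 >1
  x=-6.066: |R|=1.06673 >1
Stable set (-6.0000, 0).

z∈(-6.0000,0).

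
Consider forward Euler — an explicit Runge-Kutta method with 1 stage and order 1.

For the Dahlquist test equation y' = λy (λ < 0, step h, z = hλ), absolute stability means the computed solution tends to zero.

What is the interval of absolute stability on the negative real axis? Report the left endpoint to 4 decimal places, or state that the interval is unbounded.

z∈(-2.0000,0).

Test eqn y'=λy, z=hλ:
  order 1, 1-stage ⇒ R(z)=1+z
  (e.g. R(-0.71)=0.29000, |R|=0.29000)

Need |R(x)|<1, x<0.
x=-0.71: |R|=0.2900
|R(-2.35)|=1.3500 |R(-1.71)|=0.7100 |R(-1.48)|=0.4800
Bisect:
  x_lo=-2.6352 |R|=1.6352  x_hi=-0.2129 |R|=0.7871
  mid=-1.42404 |R|=0.42404 →hi
  mid=-2.02961 |R|=1.02961 →lo
  mid=-1.72683 |R|=0.72683 →hi
  mid=-1.87822 |R|=0.87822 →hi
  mid=-1.95392 |R|=0.95392 →hi
  mid=-1.99176 |R|=0.99176 →hi
  mid=-2.01069 |R|=1.01069 →lo
  mid=-2.00123 |R|=1.00123 →lo
  ...
  [-2.00004,-1.99990] ⇒ x*=-2.0000
Stable set (-2.0000, 0).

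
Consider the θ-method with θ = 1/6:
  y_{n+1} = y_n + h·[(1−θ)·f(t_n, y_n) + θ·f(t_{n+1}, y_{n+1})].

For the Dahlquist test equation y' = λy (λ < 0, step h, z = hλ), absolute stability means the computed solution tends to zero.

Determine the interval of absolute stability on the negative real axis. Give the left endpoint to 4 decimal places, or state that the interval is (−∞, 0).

Set f=λy, z=hλ:
  y_{n+1} = y_n + z·[5/6·y_n + 1/6·y_{n+1}] ⇒ (1 − 1/6z)y_{n+1} = (1 + 5/6z)y_n
  so R(z) = (1 + 5/6z)/(1 − 1/6z).

Need |R(x)|<1, x<0.
x=-0.64: |R|=0.4217
R=−1: 1+5/6x = −1+1/6x ⇒ -2/3x=2 ⇒ x=2/(-2/3)=-3.0000
Confirm numerically:
  x=-2.800: |R|=0.90909 <1
  x=-2.412: |R|=0.72040 <1
  x=-1.709: |R|=0.33013 <1
  x=-3.383: |R|=1.16327 >1
  x=-3.348: |R|=1.14891 >1
  x=-3.090: |R|=1.03960 >1
Interval (-3.0000, 0).

z∈(-3.0000,0).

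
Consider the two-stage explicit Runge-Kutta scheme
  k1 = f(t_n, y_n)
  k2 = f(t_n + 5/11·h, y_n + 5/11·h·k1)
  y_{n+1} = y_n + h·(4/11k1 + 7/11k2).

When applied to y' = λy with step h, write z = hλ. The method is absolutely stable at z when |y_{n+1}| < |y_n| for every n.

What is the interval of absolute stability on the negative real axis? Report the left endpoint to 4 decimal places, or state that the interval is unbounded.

With y'=λy (z=hλ):
  k1=λy_n ⇒ h·k1=z·y_n;  k2=λ(1+5/11z)y_n ⇒ h·k2=z(1+5/11z)y_n
  y_{n+1}/y_n = 1 + 4/11z + 7/11z(1+5/11z) = 1 + z + 35/121z²
  Hence R(z) = 1 + z + 35/121z².

Solve |R(x)|<1 on ℝ⁻.
x=-0.58: |R|=0.5173
R=1: x+35/121x²=0 ⇒ x=−121/35=-3.4571; min R=1−1/(4·35/121)=0.1357>−1
Confirm numerically:
  x=-3.161: |R|=0.72923 <1
  x=-1.881: |R|=0.14243 <1
  x=-1.718: |R|=0.13575 <1
  x=-4.050: |R|=1.69452 >1
  x=-3.680: |R|=1.23722 >1
  x=-3.580: |R|=1.12722 >1
So |R|<1 on (-3.4571, 0).

(-3.4571, 0).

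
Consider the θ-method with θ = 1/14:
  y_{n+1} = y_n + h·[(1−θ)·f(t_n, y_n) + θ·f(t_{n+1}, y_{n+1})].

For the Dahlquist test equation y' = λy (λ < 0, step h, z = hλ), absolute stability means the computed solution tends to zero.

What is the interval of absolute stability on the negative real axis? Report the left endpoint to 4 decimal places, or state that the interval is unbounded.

Test eqn y'=λy, z=hλ:
  y_{n+1} = y_n + z·[13/14·y_n + 1/14·y_{n+1}] ⇒ (1 − 1/14z)y_{n+1} = (1 + 13/14z)y_n
  R(z) = (1 + 13/14z)/(1 − 1/14z).

Need |R(x)|<1, x<0.
x=-0.38: |R|=0.6300
R=−1: 1+13/14x = −1+1/14x ⇒ -6/7x=2 ⇒ x=2/(-6/7)=-2.3333
Confirm numerically:
  x=-2.173: |R|=0.88104 <1
  x=-2.121: |R|=0.84195 <1
  x=-1.230: |R|=0.13066 <1
  x=-2.584: |R|=1.18138 >1
  x=-2.567: |R|=1.16925 >1
Stable set (-2.3333, 0).

(-2.3333, 0).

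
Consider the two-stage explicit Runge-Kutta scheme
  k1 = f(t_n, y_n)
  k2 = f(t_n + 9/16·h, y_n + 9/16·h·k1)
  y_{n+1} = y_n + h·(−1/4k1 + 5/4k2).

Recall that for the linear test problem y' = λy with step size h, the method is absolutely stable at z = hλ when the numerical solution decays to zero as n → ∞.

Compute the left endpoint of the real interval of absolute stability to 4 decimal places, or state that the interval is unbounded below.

Set f=λy, z=hλ:
  k1=λy_n ⇒ h·k1=z·y_n;  k2=λ(1+9/16z)y_n ⇒ h·k2=z(1+9/16z)y_n
  y_{n+1}/y_n = 1 − 1/4z + 5/4z(1+9/16z) = 1 + z + 45/64z²
  ⇒ R(z) = 1 + z + 45/64z².

Solve |R(x)|<1 on ℝ⁻.
x=-1.58: |R|=1.1753
R=1: x+45/64x²=0 ⇒ x=−64/45=-1.4222; min R=1−1/(4·45/64)=0.6444>−1
Confirm numerically:
  x=-1.090: |R|=0.74538 <1
  x=-0.807: |R|=0.65091 <1
  x=-0.580: |R|=0.65653 <1
  x=-1.941: |R|=1.70801 >1
  x=-1.910: |R|=1.65507 >1
  x=-1.768: |R|=1.42985 >1
Stable set (-1.4222, 0).

z* = -1.4222.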